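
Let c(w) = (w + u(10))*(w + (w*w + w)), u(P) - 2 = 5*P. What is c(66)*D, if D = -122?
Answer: -64609248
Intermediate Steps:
u(P) = 2 + 5*P
c(w) = (52 + w)*(w² + 2*w) (c(w) = (w + (2 + 5*10))*(w + (w*w + w)) = (w + (2 + 50))*(w + (w² + w)) = (w + 52)*(w + (w + w²)) = (52 + w)*(w² + 2*w))
c(66)*D = (66*(104 + 66² + 54*66))*(-122) = (66*(104 + 4356 + 3564))*(-122) = (66*8024)*(-122) = 529584*(-122) = -64609248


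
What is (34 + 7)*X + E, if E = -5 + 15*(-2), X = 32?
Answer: 1277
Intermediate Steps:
E = -35 (E = -5 - 30 = -35)
(34 + 7)*X + E = (34 + 7)*32 - 35 = 41*32 - 35 = 1312 - 35 = 1277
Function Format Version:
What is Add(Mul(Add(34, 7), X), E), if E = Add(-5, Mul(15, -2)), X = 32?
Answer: 1277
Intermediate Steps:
E = -35 (E = Add(-5, -30) = -35)
Add(Mul(Add(34, 7), X), E) = Add(Mul(Add(34, 7), 32), -35) = Add(Mul(41, 32), -35) = Add(1312, -35) = 1277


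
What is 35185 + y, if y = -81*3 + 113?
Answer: 35055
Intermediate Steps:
y = -130 (y = -243 + 113 = -130)
35185 + y = 35185 - 130 = 35055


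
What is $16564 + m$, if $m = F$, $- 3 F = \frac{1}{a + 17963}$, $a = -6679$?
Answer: $\frac{560724527}{33852} \approx 16564.0$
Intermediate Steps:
$F = - \frac{1}{33852}$ ($F = - \frac{1}{3 \left(-6679 + 17963\right)} = - \frac{1}{3 \cdot 11284} = \left(- \frac{1}{3}\right) \frac{1}{11284} = - \frac{1}{33852} \approx -2.954 \cdot 10^{-5}$)
$m = - \frac{1}{33852} \approx -2.954 \cdot 10^{-5}$
$16564 + m = 16564 - \frac{1}{33852} = \frac{560724527}{33852}$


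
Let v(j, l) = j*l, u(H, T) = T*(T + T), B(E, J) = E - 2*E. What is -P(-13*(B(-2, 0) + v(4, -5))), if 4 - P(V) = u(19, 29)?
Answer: 1678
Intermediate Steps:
B(E, J) = -E
u(H, T) = 2*T² (u(H, T) = T*(2*T) = 2*T²)
P(V) = -1678 (P(V) = 4 - 2*29² = 4 - 2*841 = 4 - 1*1682 = 4 - 1682 = -1678)
-P(-13*(B(-2, 0) + v(4, -5))) = -1*(-1678) = 1678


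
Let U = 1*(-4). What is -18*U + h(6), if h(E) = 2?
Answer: 74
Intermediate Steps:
U = -4
-18*U + h(6) = -18*(-4) + 2 = 72 + 2 = 74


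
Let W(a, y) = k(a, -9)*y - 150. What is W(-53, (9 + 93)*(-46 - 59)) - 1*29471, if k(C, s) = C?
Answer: 538009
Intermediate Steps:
W(a, y) = -150 + a*y (W(a, y) = a*y - 150 = -150 + a*y)
W(-53, (9 + 93)*(-46 - 59)) - 1*29471 = (-150 - 53*(9 + 93)*(-46 - 59)) - 1*29471 = (-150 - 5406*(-105)) - 29471 = (-150 - 53*(-10710)) - 29471 = (-150 + 567630) - 29471 = 567480 - 29471 = 538009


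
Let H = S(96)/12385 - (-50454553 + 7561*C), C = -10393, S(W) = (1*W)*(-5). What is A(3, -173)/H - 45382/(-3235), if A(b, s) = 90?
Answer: 7252548524608721/516988967224955 ≈ 14.028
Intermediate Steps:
S(W) = -5*W (S(W) = W*(-5) = -5*W)
H = 319622236306/2477 (H = -5*96/12385 - 7561/(1/(-10393 - 6673)) = -480*1/12385 - 7561/(1/(-17066)) = -96/2477 - 7561/(-1/17066) = -96/2477 - 7561*(-17066) = -96/2477 + 129036026 = 319622236306/2477 ≈ 1.2904e+8)
A(3, -173)/H - 45382/(-3235) = 90/(319622236306/2477) - 45382/(-3235) = 90*(2477/319622236306) - 45382*(-1/3235) = 111465/159811118153 + 45382/3235 = 7252548524608721/516988967224955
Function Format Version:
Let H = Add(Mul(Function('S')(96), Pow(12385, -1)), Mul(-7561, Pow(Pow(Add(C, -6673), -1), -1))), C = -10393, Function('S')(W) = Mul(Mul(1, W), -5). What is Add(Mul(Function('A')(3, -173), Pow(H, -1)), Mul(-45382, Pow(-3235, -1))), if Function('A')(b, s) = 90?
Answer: Rational(7252548524608721, 516988967224955) ≈ 14.028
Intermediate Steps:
Function('S')(W) = Mul(-5, W) (Function('S')(W) = Mul(W, -5) = Mul(-5, W))
H = Rational(319622236306, 2477) (H = Add(Mul(Mul(-5, 96), Pow(12385, -1)), Mul(-7561, Pow(Pow(Add(-10393, -6673), -1), -1))) = Add(Mul(-480, Rational(1, 12385)), Mul(-7561, Pow(Pow(-17066, -1), -1))) = Add(Rational(-96, 2477), Mul(-7561, Pow(Rational(-1, 17066), -1))) = Add(Rational(-96, 2477), Mul(-7561, -17066)) = Add(Rational(-96, 2477), 129036026) = Rational(319622236306, 2477) ≈ 1.2904e+8)
Add(Mul(Function('A')(3, -173), Pow(H, -1)), Mul(-45382, Pow(-3235, -1))) = Add(Mul(90, Pow(Rational(319622236306, 2477), -1)), Mul(-45382, Pow(-3235, -1))) = Add(Mul(90, Rational(2477, 319622236306)), Mul(-45382, Rational(-1, 3235))) = Add(Rational(111465, 159811118153), Rational(45382, 3235)) = Rational(7252548524608721, 516988967224955)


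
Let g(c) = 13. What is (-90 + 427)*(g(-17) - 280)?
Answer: -89979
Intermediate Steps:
(-90 + 427)*(g(-17) - 280) = (-90 + 427)*(13 - 280) = 337*(-267) = -89979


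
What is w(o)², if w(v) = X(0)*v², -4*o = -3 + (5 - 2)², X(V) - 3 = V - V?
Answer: 729/16 ≈ 45.563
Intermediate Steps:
X(V) = 3 (X(V) = 3 + (V - V) = 3 + 0 = 3)
o = -3/2 (o = -(-3 + (5 - 2)²)/4 = -(-3 + 3²)/4 = -(-3 + 9)/4 = -¼*6 = -3/2 ≈ -1.5000)
w(v) = 3*v²
w(o)² = (3*(-3/2)²)² = (3*(9/4))² = (27/4)² = 729/16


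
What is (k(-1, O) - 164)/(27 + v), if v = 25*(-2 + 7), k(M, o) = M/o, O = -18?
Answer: -2951/2736 ≈ -1.0786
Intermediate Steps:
v = 125 (v = 25*5 = 125)
(k(-1, O) - 164)/(27 + v) = (-1/(-18) - 164)/(27 + 125) = (-1*(-1/18) - 164)/152 = (1/18 - 164)*(1/152) = -2951/18*1/152 = -2951/2736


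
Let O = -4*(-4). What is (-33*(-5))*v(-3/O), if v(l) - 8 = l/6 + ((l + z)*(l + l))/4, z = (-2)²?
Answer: 643005/512 ≈ 1255.9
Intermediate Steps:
z = 4
O = 16
v(l) = 8 + l/6 + l*(4 + l)/2 (v(l) = 8 + (l/6 + ((l + 4)*(l + l))/4) = 8 + (l*(⅙) + ((4 + l)*(2*l))*(¼)) = 8 + (l/6 + (2*l*(4 + l))*(¼)) = 8 + (l/6 + l*(4 + l)/2) = 8 + l/6 + l*(4 + l)/2)
(-33*(-5))*v(-3/O) = (-33*(-5))*(8 + (-3/16)²/2 + 13*(-3/16)/6) = 165*(8 + (-3*1/16)²/2 + 13*(-3*1/16)/6) = 165*(8 + (-3/16)²/2 + (13/6)*(-3/16)) = 165*(8 + (½)*(9/256) - 13/32) = 165*(8 + 9/512 - 13/32) = 165*(3897/512) = 643005/512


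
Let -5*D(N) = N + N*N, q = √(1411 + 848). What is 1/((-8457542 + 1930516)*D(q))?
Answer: 5/14738024708 - 5*√251/11097732605124 ≈ 3.3212e-10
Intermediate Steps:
q = 3*√251 (q = √2259 = 3*√251 ≈ 47.529)
D(N) = -N/5 - N²/5 (D(N) = -(N + N*N)/5 = -(N + N²)/5 = -N/5 - N²/5)
1/((-8457542 + 1930516)*D(q)) = 1/((-8457542 + 1930516)*((-3*√251*(1 + 3*√251)/5))) = 1/((-6527026)*((-3*√251*(1 + 3*√251)/5))) = -(-5)*√251/(4914850578*(1 + 3*√251)) = 5*√251/(4914850578*(1 + 3*√251))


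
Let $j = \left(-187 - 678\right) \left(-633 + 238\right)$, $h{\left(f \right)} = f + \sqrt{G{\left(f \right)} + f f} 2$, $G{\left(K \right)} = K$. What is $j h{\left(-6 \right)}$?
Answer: $-2050050 + 683350 \sqrt{30} \approx 1.6928 \cdot 10^{6}$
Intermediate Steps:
$h{\left(f \right)} = f + 2 \sqrt{f + f^{2}}$ ($h{\left(f \right)} = f + \sqrt{f + f f} 2 = f + \sqrt{f + f^{2}} \cdot 2 = f + 2 \sqrt{f + f^{2}}$)
$j = 341675$ ($j = \left(-865\right) \left(-395\right) = 341675$)
$j h{\left(-6 \right)} = 341675 \left(-6 + 2 \sqrt{- 6 \left(1 - 6\right)}\right) = 341675 \left(-6 + 2 \sqrt{\left(-6\right) \left(-5\right)}\right) = 341675 \left(-6 + 2 \sqrt{30}\right) = -2050050 + 683350 \sqrt{30}$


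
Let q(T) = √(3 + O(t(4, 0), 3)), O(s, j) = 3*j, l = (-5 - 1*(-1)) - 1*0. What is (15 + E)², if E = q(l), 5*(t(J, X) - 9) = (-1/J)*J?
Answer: 237 + 60*√3 ≈ 340.92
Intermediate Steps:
t(J, X) = 44/5 (t(J, X) = 9 + ((-1/J)*J)/5 = 9 + (⅕)*(-1) = 9 - ⅕ = 44/5)
l = -4 (l = (-5 + 1) + 0 = -4 + 0 = -4)
q(T) = 2*√3 (q(T) = √(3 + 3*3) = √(3 + 9) = √12 = 2*√3)
E = 2*√3 ≈ 3.4641
(15 + E)² = (15 + 2*√3)²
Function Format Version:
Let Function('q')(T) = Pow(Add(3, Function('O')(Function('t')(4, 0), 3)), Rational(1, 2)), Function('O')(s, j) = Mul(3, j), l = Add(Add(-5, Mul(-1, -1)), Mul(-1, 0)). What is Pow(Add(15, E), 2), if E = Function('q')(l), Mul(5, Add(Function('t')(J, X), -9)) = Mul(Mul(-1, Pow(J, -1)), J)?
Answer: Add(237, Mul(60, Pow(3, Rational(1, 2)))) ≈ 340.92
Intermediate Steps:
Function('t')(J, X) = Rational(44, 5) (Function('t')(J, X) = Add(9, Mul(Rational(1, 5), Mul(Mul(-1, Pow(J, -1)), J))) = Add(9, Mul(Rational(1, 5), -1)) = Add(9, Rational(-1, 5)) = Rational(44, 5))
l = -4 (l = Add(Add(-5, 1), 0) = Add(-4, 0) = -4)
Function('q')(T) = Mul(2, Pow(3, Rational(1, 2))) (Function('q')(T) = Pow(Add(3, Mul(3, 3)), Rational(1, 2)) = Pow(Add(3, 9), Rational(1, 2)) = Pow(12, Rational(1, 2)) = Mul(2, Pow(3, Rational(1, 2))))
E = Mul(2, Pow(3, Rational(1, 2))) ≈ 3.4641
Pow(Add(15, E), 2) = Pow(Add(15, Mul(2, Pow(3, Rational(1, 2)))), 2)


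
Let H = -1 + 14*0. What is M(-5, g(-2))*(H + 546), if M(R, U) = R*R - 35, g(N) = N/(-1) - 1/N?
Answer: -5450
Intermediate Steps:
g(N) = -N - 1/N (g(N) = N*(-1) - 1/N = -N - 1/N)
M(R, U) = -35 + R² (M(R, U) = R² - 35 = -35 + R²)
H = -1 (H = -1 + 0 = -1)
M(-5, g(-2))*(H + 546) = (-35 + (-5)²)*(-1 + 546) = (-35 + 25)*545 = -10*545 = -5450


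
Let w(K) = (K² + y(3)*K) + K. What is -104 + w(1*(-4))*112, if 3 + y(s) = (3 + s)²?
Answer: -13544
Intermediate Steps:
y(s) = -3 + (3 + s)²
w(K) = K² + 34*K (w(K) = (K² + (-3 + (3 + 3)²)*K) + K = (K² + (-3 + 6²)*K) + K = (K² + (-3 + 36)*K) + K = (K² + 33*K) + K = K² + 34*K)
-104 + w(1*(-4))*112 = -104 + ((1*(-4))*(34 + 1*(-4)))*112 = -104 - 4*(34 - 4)*112 = -104 - 4*30*112 = -104 - 120*112 = -104 - 13440 = -13544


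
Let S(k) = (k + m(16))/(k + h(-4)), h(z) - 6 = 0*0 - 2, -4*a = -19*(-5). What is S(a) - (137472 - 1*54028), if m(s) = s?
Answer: -6592045/79 ≈ -83444.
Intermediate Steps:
a = -95/4 (a = -(-19)*(-5)/4 = -1/4*95 = -95/4 ≈ -23.750)
h(z) = 4 (h(z) = 6 + (0*0 - 2) = 6 + (0 - 2) = 6 - 2 = 4)
S(k) = (16 + k)/(4 + k) (S(k) = (k + 16)/(k + 4) = (16 + k)/(4 + k))
S(a) - (137472 - 1*54028) = (16 - 95/4)/(4 - 95/4) - (137472 - 1*54028) = -31/4/(-79/4) - (137472 - 54028) = -4/79*(-31/4) - 1*83444 = 31/79 - 83444 = -6592045/79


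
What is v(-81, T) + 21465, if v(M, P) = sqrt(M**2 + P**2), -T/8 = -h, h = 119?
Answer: 21465 + sqrt(912865) ≈ 22420.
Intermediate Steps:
T = 952 (T = -(-8)*119 = -8*(-119) = 952)
v(-81, T) + 21465 = sqrt((-81)**2 + 952**2) + 21465 = sqrt(6561 + 906304) + 21465 = sqrt(912865) + 21465 = 21465 + sqrt(912865)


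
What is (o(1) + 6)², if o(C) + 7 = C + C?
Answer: 1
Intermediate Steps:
o(C) = -7 + 2*C (o(C) = -7 + (C + C) = -7 + 2*C)
(o(1) + 6)² = ((-7 + 2*1) + 6)² = ((-7 + 2) + 6)² = (-5 + 6)² = 1² = 1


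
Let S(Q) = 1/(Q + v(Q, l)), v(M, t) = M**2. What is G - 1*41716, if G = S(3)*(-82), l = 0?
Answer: -250337/6 ≈ -41723.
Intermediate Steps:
S(Q) = 1/(Q + Q**2)
G = -41/6 (G = (1/(3*(1 + 3)))*(-82) = ((1/3)/4)*(-82) = ((1/3)*(1/4))*(-82) = (1/12)*(-82) = -41/6 ≈ -6.8333)
G - 1*41716 = -41/6 - 1*41716 = -41/6 - 41716 = -250337/6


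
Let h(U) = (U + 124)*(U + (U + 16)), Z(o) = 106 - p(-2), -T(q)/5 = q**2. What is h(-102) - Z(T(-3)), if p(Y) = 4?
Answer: -4238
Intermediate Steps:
T(q) = -5*q**2
Z(o) = 102 (Z(o) = 106 - 1*4 = 106 - 4 = 102)
h(U) = (16 + 2*U)*(124 + U) (h(U) = (124 + U)*(U + (16 + U)) = (124 + U)*(16 + 2*U) = (16 + 2*U)*(124 + U))
h(-102) - Z(T(-3)) = (1984 + 2*(-102)**2 + 264*(-102)) - 1*102 = (1984 + 2*10404 - 26928) - 102 = (1984 + 20808 - 26928) - 102 = -4136 - 102 = -4238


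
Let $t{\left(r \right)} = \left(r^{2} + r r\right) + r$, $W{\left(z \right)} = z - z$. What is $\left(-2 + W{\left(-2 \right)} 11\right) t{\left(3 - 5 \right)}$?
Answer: $-12$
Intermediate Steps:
$W{\left(z \right)} = 0$
$t{\left(r \right)} = r + 2 r^{2}$ ($t{\left(r \right)} = \left(r^{2} + r^{2}\right) + r = 2 r^{2} + r = r + 2 r^{2}$)
$\left(-2 + W{\left(-2 \right)} 11\right) t{\left(3 - 5 \right)} = \left(-2 + 0 \cdot 11\right) \left(3 - 5\right) \left(1 + 2 \left(3 - 5\right)\right) = \left(-2 + 0\right) \left(- 2 \left(1 + 2 \left(-2\right)\right)\right) = - 2 \left(- 2 \left(1 - 4\right)\right) = - 2 \left(\left(-2\right) \left(-3\right)\right) = \left(-2\right) 6 = -12$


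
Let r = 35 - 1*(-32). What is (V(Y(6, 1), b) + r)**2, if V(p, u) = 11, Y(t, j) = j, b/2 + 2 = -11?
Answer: 6084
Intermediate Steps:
b = -26 (b = -4 + 2*(-11) = -4 - 22 = -26)
r = 67 (r = 35 + 32 = 67)
(V(Y(6, 1), b) + r)**2 = (11 + 67)**2 = 78**2 = 6084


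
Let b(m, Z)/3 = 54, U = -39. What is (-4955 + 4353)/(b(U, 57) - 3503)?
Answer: 602/3341 ≈ 0.18019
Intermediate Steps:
b(m, Z) = 162 (b(m, Z) = 3*54 = 162)
(-4955 + 4353)/(b(U, 57) - 3503) = (-4955 + 4353)/(162 - 3503) = -602/(-3341) = -602*(-1/3341) = 602/3341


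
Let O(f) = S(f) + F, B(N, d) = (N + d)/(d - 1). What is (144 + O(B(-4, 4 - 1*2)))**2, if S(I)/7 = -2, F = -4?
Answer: 15876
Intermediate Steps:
S(I) = -14 (S(I) = 7*(-2) = -14)
B(N, d) = (N + d)/(-1 + d)
O(f) = -18 (O(f) = -14 - 4 = -18)
(144 + O(B(-4, 4 - 1*2)))**2 = (144 - 18)**2 = 126**2 = 15876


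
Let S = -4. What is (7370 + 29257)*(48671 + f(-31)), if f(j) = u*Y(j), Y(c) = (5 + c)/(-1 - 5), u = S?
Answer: 1782037849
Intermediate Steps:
u = -4
Y(c) = -⅚ - c/6 (Y(c) = (5 + c)/(-6) = (5 + c)*(-⅙) = -⅚ - c/6)
f(j) = 10/3 + 2*j/3 (f(j) = -4*(-⅚ - j/6) = 10/3 + 2*j/3)
(7370 + 29257)*(48671 + f(-31)) = (7370 + 29257)*(48671 + (10/3 + (⅔)*(-31))) = 36627*(48671 + (10/3 - 62/3)) = 36627*(48671 - 52/3) = 36627*(145961/3) = 1782037849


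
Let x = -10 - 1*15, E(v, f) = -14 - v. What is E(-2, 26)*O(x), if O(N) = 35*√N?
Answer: -2100*I ≈ -2100.0*I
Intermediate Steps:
x = -25 (x = -10 - 15 = -25)
E(-2, 26)*O(x) = (-14 - 1*(-2))*(35*√(-25)) = (-14 + 2)*(35*(5*I)) = -2100*I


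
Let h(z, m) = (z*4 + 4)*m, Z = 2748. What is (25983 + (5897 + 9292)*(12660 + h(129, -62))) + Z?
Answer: -297371889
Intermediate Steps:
h(z, m) = m*(4 + 4*z) (h(z, m) = (4*z + 4)*m = (4 + 4*z)*m = m*(4 + 4*z))
(25983 + (5897 + 9292)*(12660 + h(129, -62))) + Z = (25983 + (5897 + 9292)*(12660 + 4*(-62)*(1 + 129))) + 2748 = (25983 + 15189*(12660 + 4*(-62)*130)) + 2748 = (25983 + 15189*(12660 - 32240)) + 2748 = (25983 + 15189*(-19580)) + 2748 = (25983 - 297400620) + 2748 = -297374637 + 2748 = -297371889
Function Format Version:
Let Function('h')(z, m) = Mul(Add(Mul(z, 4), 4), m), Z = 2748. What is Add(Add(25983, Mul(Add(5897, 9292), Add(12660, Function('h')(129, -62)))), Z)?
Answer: -297371889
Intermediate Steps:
Function('h')(z, m) = Mul(m, Add(4, Mul(4, z))) (Function('h')(z, m) = Mul(Add(Mul(4, z), 4), m) = Mul(Add(4, Mul(4, z)), m) = Mul(m, Add(4, Mul(4, z))))
Add(Add(25983, Mul(Add(5897, 9292), Add(12660, Function('h')(129, -62)))), Z) = Add(Add(25983, Mul(Add(5897, 9292), Add(12660, Mul(4, -62, Add(1, 129))))), 2748) = Add(Add(25983, Mul(15189, Add(12660, Mul(4, -62, 130)))), 2748) = Add(Add(25983, Mul(15189, Add(12660, -32240))), 2748) = Add(Add(25983, Mul(15189, -19580)), 2748) = Add(Add(25983, -297400620), 2748) = Add(-297374637, 2748) = -297371889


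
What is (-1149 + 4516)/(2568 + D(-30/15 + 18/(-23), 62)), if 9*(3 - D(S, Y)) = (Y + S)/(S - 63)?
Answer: 15282813/11670223 ≈ 1.3096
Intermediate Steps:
D(S, Y) = 3 - (S + Y)/(9*(-63 + S)) (D(S, Y) = 3 - (Y + S)/(9*(S - 63)) = 3 - (S + Y)/(9*(-63 + S)))
(-1149 + 4516)/(2568 + D(-30/15 + 18/(-23), 62)) = (-1149 + 4516)/(2568 + (-1701 - 1*62 + 26*(-30/15 + 18/(-23)))/(9*(-63 + (-30/15 + 18/(-23))))) = 3367/(2568 + (-1701 - 62 + 26*(-30*1/15 + 18*(-1/23)))/(9*(-63 + (-30*1/15 + 18*(-1/23))))) = 3367/(2568 + (-1701 - 62 + 26*(-2 - 18/23))/(9*(-63 + (-2 - 18/23)))) = 3367/(2568 + (-1701 - 62 + 26*(-64/23))/(9*(-63 - 64/23))) = 3367/(2568 + (-1701 - 62 - 1664/23)/(9*(-1513/23))) = 3367/(2568 + (⅑)*(-23/1513)*(-42213/23)) = 3367/(2568 + 14071/4539) = 3367/(11670223/4539) = 3367*(4539/11670223) = 15282813/11670223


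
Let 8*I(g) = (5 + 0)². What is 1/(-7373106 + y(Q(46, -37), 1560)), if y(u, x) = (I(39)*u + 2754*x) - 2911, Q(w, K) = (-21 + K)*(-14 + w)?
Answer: -1/3085577 ≈ -3.2409e-7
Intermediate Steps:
I(g) = 25/8 (I(g) = (5 + 0)²/8 = (⅛)*5² = (⅛)*25 = 25/8)
y(u, x) = -2911 + 2754*x + 25*u/8 (y(u, x) = (25*u/8 + 2754*x) - 2911 = (2754*x + 25*u/8) - 2911 = -2911 + 2754*x + 25*u/8)
1/(-7373106 + y(Q(46, -37), 1560)) = 1/(-7373106 + (-2911 + 2754*1560 + 25*(294 - 21*46 - 14*(-37) - 37*46)/8)) = 1/(-7373106 + (-2911 + 4296240 + 25*(294 - 966 + 518 - 1702)/8)) = 1/(-7373106 + (-2911 + 4296240 + (25/8)*(-1856))) = 1/(-7373106 + (-2911 + 4296240 - 5800)) = 1/(-7373106 + 4287529) = 1/(-3085577) = -1/3085577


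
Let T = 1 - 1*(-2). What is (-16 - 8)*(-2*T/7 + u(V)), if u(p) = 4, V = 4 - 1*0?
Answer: -528/7 ≈ -75.429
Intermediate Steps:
T = 3 (T = 1 + 2 = 3)
V = 4 (V = 4 + 0 = 4)
(-16 - 8)*(-2*T/7 + u(V)) = (-16 - 8)*(-6/7 + 4) = -24*(-6/7 + 4) = -24*22/7 = -528/7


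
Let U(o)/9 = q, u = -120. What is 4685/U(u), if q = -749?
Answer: -4685/6741 ≈ -0.69500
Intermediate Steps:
U(o) = -6741 (U(o) = 9*(-749) = -6741)
4685/U(u) = 4685/(-6741) = 4685*(-1/6741) = -4685/6741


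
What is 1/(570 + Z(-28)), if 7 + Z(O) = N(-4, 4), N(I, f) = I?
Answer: 1/559 ≈ 0.0017889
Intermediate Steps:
Z(O) = -11 (Z(O) = -7 - 4 = -11)
1/(570 + Z(-28)) = 1/(570 - 11) = 1/559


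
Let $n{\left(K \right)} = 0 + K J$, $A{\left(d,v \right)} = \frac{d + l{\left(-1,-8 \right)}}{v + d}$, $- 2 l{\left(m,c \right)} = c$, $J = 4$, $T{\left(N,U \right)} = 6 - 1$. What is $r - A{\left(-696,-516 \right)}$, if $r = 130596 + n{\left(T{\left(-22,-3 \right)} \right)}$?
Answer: $\frac{39576475}{303} \approx 1.3062 \cdot 10^{5}$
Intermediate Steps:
$T{\left(N,U \right)} = 5$ ($T{\left(N,U \right)} = 6 - 1 = 5$)
$l{\left(m,c \right)} = - \frac{c}{2}$
$A{\left(d,v \right)} = \frac{4 + d}{d + v}$ ($A{\left(d,v \right)} = \frac{d - -4}{v + d} = \frac{d + 4}{d + v} = \frac{4 + d}{d + v}$)
$n{\left(K \right)} = 4 K$ ($n{\left(K \right)} = 0 + K 4 = 0 + 4 K = 4 K$)
$r = 130616$ ($r = 130596 + 4 \cdot 5 = 130596 + 20 = 130616$)
$r - A{\left(-696,-516 \right)} = 130616 - \frac{4 - 696}{-696 - 516} = 130616 - \frac{1}{-1212} \left(-692\right) = 130616 - \left(- \frac{1}{1212}\right) \left(-692\right) = 130616 - \frac{173}{303} = \frac{39576475}{303}$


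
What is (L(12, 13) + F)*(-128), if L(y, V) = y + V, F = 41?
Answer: -8448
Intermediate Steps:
L(y, V) = V + y
(L(12, 13) + F)*(-128) = ((13 + 12) + 41)*(-128) = (25 + 41)*(-128) = 66*(-128) = -8448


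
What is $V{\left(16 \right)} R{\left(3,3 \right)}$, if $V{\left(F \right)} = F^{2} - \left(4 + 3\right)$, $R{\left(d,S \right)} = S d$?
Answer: $2241$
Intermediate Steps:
$V{\left(F \right)} = -7 + F^{2}$ ($V{\left(F \right)} = F^{2} - 7 = -7 + F^{2}$)
$V{\left(16 \right)} R{\left(3,3 \right)} = \left(-7 + 16^{2}\right) 3 \cdot 3 = \left(-7 + 256\right) 9 = 249 \cdot 9 = 2241$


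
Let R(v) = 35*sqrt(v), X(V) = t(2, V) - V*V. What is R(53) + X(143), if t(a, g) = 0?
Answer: -20449 + 35*sqrt(53) ≈ -20194.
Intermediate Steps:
X(V) = -V**2 (X(V) = 0 - V*V = 0 - V**2 = -V**2)
R(53) + X(143) = 35*sqrt(53) - 1*143**2 = 35*sqrt(53) - 1*20449 = 35*sqrt(53) - 20449 = -20449 + 35*sqrt(53)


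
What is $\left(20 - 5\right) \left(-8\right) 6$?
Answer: $-720$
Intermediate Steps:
$\left(20 - 5\right) \left(-8\right) 6 = 15 \left(-8\right) 6 = \left(-120\right) 6 = -720$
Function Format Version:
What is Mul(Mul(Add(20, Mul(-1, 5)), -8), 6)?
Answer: -720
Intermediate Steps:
Mul(Mul(Add(20, Mul(-1, 5)), -8), 6) = Mul(Mul(Add(20, -5), -8), 6) = Mul(Mul(15, -8), 6) = Mul(-120, 6) = -720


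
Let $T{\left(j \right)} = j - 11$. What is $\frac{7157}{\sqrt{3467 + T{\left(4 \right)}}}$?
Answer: $\frac{7157 \sqrt{865}}{1730} \approx 121.67$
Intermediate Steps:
$T{\left(j \right)} = -11 + j$
$\frac{7157}{\sqrt{3467 + T{\left(4 \right)}}} = \frac{7157}{\sqrt{3467 + \left(-11 + 4\right)}} = \frac{7157}{\sqrt{3467 - 7}} = \frac{7157}{\sqrt{3460}} = \frac{7157}{2 \sqrt{865}} = 7157 \frac{\sqrt{865}}{1730} = \frac{7157 \sqrt{865}}{1730}$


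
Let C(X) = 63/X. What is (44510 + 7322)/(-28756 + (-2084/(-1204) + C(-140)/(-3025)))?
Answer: -943886636000/523629614791 ≈ -1.8026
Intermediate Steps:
(44510 + 7322)/(-28756 + (-2084/(-1204) + C(-140)/(-3025))) = (44510 + 7322)/(-28756 + (-2084/(-1204) + (63/(-140))/(-3025))) = 51832/(-28756 + (-2084*(-1/1204) + (63*(-1/140))*(-1/3025))) = 51832/(-28756 + (521/301 - 9/20*(-1/3025))) = 51832/(-28756 + (521/301 + 9/60500)) = 51832/(-28756 + 31523209/18210500) = 51832/(-523629614791/18210500) = 51832*(-18210500/523629614791) = -943886636000/523629614791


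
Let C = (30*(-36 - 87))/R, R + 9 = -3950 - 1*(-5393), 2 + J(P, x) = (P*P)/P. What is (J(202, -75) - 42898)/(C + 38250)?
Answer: -10204822/9141135 ≈ -1.1164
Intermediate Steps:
J(P, x) = -2 + P (J(P, x) = -2 + (P*P)/P = -2 + P²/P = -2 + P)
R = 1434 (R = -9 + (-3950 - 1*(-5393)) = -9 + (-3950 + 5393) = -9 + 1443 = 1434)
C = -615/239 (C = (30*(-36 - 87))/1434 = (30*(-123))*(1/1434) = -3690*1/1434 = -615/239 ≈ -2.5732)
(J(202, -75) - 42898)/(C + 38250) = ((-2 + 202) - 42898)/(-615/239 + 38250) = (200 - 42898)/(9141135/239) = -42698*239/9141135 = -10204822/9141135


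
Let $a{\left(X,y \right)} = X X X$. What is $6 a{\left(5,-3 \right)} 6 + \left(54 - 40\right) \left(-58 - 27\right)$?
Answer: $3310$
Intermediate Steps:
$a{\left(X,y \right)} = X^{3}$ ($a{\left(X,y \right)} = X^{2} X = X^{3}$)
$6 a{\left(5,-3 \right)} 6 + \left(54 - 40\right) \left(-58 - 27\right) = 6 \cdot 5^{3} \cdot 6 + \left(54 - 40\right) \left(-58 - 27\right) = 6 \cdot 125 \cdot 6 + 14 \left(-85\right) = 6 \cdot 750 - 1190 = 4500 - 1190 = 3310$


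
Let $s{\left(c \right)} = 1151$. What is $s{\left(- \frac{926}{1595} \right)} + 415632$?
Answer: $416783$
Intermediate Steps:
$s{\left(- \frac{926}{1595} \right)} + 415632 = 1151 + 415632 = 416783$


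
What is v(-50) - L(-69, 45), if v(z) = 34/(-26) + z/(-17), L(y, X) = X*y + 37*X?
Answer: 318601/221 ≈ 1441.6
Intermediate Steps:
L(y, X) = 37*X + X*y
v(z) = -17/13 - z/17 (v(z) = 34*(-1/26) + z*(-1/17) = -17/13 - z/17)
v(-50) - L(-69, 45) = (-17/13 - 1/17*(-50)) - 45*(37 - 69) = (-17/13 + 50/17) - 45*(-32) = 361/221 - 1*(-1440) = 361/221 + 1440 = 318601/221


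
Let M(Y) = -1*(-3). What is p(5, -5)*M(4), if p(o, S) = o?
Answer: 15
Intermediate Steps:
M(Y) = 3
p(5, -5)*M(4) = 5*3 = 15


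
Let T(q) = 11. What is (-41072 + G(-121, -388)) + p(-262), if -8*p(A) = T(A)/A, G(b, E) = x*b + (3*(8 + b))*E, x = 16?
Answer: 185546315/2096 ≈ 88524.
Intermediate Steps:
G(b, E) = 16*b + E*(24 + 3*b) (G(b, E) = 16*b + (3*(8 + b))*E = 16*b + (24 + 3*b)*E = 16*b + E*(24 + 3*b))
p(A) = -11/(8*A)
(-41072 + G(-121, -388)) + p(-262) = (-41072 + (16*(-121) + 24*(-388) + 3*(-388)*(-121))) - 11/8/(-262) = (-41072 + (-1936 - 9312 + 140844)) - 11/8*(-1/262) = (-41072 + 129596) + 11/2096 = 88524 + 11/2096 = 185546315/2096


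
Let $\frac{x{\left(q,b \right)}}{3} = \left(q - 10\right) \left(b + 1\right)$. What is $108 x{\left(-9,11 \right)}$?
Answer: $-73872$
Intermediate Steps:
$x{\left(q,b \right)} = 3 \left(1 + b\right) \left(-10 + q\right)$ ($x{\left(q,b \right)} = 3 \left(q - 10\right) \left(b + 1\right) = 3 \left(-10 + q\right) \left(1 + b\right) = 3 \left(1 + b\right) \left(-10 + q\right)$)
$108 x{\left(-9,11 \right)} = 108 \left(-30 - 330 + 3 \left(-9\right) + 3 \cdot 11 \left(-9\right)\right) = 108 \left(-30 - 330 - 27 - 297\right) = 108 \left(-684\right) = -73872$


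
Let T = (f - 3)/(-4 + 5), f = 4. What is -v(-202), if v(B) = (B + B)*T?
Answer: 404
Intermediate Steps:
T = 1 (T = (4 - 3)/(-4 + 5) = 1/1 = 1*1 = 1)
v(B) = 2*B (v(B) = (B + B)*1 = (2*B)*1 = 2*B)
-v(-202) = -2*(-202) = -1*(-404) = 404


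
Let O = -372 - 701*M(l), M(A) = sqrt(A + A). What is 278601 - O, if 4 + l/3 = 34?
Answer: 278973 + 4206*sqrt(5) ≈ 2.8838e+5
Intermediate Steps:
l = 90 (l = -12 + 3*34 = -12 + 102 = 90)
M(A) = sqrt(2)*sqrt(A) (M(A) = sqrt(2*A) = sqrt(2)*sqrt(A))
O = -372 - 4206*sqrt(5) (O = -372 - 701*sqrt(2)*sqrt(90) = -372 - 701*sqrt(2)*3*sqrt(10) = -372 - 4206*sqrt(5) ≈ -9776.9)
278601 - O = 278601 - (-372 - 4206*sqrt(5)) = 278601 + (372 + 4206*sqrt(5)) = 278973 + 4206*sqrt(5)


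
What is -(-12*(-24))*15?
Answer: -4320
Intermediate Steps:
-(-12*(-24))*15 = -288*15 = -1*4320 = -4320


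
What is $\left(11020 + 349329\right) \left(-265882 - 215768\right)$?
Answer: $-173562095850$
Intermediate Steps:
$\left(11020 + 349329\right) \left(-265882 - 215768\right) = 360349 \left(-481650\right) = -173562095850$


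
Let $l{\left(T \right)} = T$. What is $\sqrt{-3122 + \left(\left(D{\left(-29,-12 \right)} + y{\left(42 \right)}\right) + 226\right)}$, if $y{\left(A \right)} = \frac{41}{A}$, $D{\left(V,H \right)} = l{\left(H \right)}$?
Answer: $\frac{i \sqrt{5127990}}{42} \approx 53.917 i$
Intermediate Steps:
$D{\left(V,H \right)} = H$
$\sqrt{-3122 + \left(\left(D{\left(-29,-12 \right)} + y{\left(42 \right)}\right) + 226\right)} = \sqrt{-3122 + \left(\left(-12 + \frac{41}{42}\right) + 226\right)} = \sqrt{-3122 + \left(- \frac{463}{42} + 226\right)} = \sqrt{-3122 + \frac{9029}{42}} = \sqrt{- \frac{122095}{42}} = \frac{i \sqrt{5127990}}{42}$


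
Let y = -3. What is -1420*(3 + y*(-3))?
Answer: -17040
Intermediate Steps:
-1420*(3 + y*(-3)) = -1420*(3 - 3*(-3)) = -1420*(3 + 9) = -1420*12 = -17040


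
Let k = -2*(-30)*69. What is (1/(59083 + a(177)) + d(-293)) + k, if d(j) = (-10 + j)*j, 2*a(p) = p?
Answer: 10996313219/118343 ≈ 92919.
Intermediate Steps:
a(p) = p/2
d(j) = j*(-10 + j)
k = 4140 (k = 60*69 = 4140)
(1/(59083 + a(177)) + d(-293)) + k = (1/(59083 + (½)*177) - 293*(-10 - 293)) + 4140 = (1/(59083 + 177/2) - 293*(-303)) + 4140 = (1/(118343/2) + 88779) + 4140 = (2/118343 + 88779) + 4140 = 10506373199/118343 + 4140 = 10996313219/118343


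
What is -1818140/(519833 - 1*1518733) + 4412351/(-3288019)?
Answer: 11218438934/23460015565 ≈ 0.47819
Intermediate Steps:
-1818140/(519833 - 1*1518733) + 4412351/(-3288019) = -1818140/(519833 - 1518733) + 4412351*(-1/3288019) = -1818140/(-998900) - 4412351/3288019 = -1818140*(-1/998900) - 4412351/3288019 = 90907/49945 - 4412351/3288019 = 11218438934/23460015565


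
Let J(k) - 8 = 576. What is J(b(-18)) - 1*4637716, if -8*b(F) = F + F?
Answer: -4637132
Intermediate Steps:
b(F) = -F/4 (b(F) = -(F + F)/8 = -F/4)
J(k) = 584 (J(k) = 8 + 576 = 584)
J(b(-18)) - 1*4637716 = 584 - 1*4637716 = 584 - 4637716 = -4637132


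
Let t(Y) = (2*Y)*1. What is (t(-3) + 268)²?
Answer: 68644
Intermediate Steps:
t(Y) = 2*Y
(t(-3) + 268)² = (2*(-3) + 268)² = (-6 + 268)² = 262² = 68644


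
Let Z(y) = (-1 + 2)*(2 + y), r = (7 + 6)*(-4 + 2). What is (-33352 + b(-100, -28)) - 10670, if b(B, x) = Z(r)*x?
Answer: -43350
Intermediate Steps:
r = -26 (r = 13*(-2) = -26)
Z(y) = 2 + y (Z(y) = 1*(2 + y) = 2 + y)
b(B, x) = -24*x (b(B, x) = (2 - 26)*x = -24*x)
(-33352 + b(-100, -28)) - 10670 = (-33352 - 24*(-28)) - 10670 = (-33352 + 672) - 10670 = -32680 - 10670 = -43350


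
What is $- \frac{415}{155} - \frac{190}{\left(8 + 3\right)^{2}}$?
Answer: $- \frac{15933}{3751} \approx -4.2477$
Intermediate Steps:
$- \frac{415}{155} - \frac{190}{\left(8 + 3\right)^{2}} = \left(-415\right) \frac{1}{155} - \frac{190}{11^{2}} = - \frac{83}{31} - \frac{190}{121} = - \frac{15933}{3751}$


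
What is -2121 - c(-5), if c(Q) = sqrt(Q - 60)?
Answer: -2121 - I*sqrt(65) ≈ -2121.0 - 8.0623*I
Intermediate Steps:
c(Q) = sqrt(-60 + Q)
-2121 - c(-5) = -2121 - sqrt(-60 - 5) = -2121 - sqrt(-65) = -2121 - I*sqrt(65)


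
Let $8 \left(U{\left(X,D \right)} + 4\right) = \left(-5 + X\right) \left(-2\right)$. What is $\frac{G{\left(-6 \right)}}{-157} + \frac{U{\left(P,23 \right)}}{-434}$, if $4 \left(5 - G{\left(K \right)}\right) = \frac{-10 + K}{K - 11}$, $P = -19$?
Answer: $- \frac{20246}{579173} \approx -0.034957$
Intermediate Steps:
$G{\left(K \right)} = 5 - \frac{-10 + K}{4 \left(-11 + K\right)}$ ($G{\left(K \right)} = 5 - \frac{\left(-10 + K\right) \frac{1}{K - 11}}{4} = 5 - \frac{\left(-10 + K\right) \frac{1}{-11 + K}}{4} = 5 - \frac{\frac{1}{-11 + K} \left(-10 + K\right)}{4} = 5 - \frac{-10 + K}{4 \left(-11 + K\right)}$)
$U{\left(X,D \right)} = - \frac{11}{4} - \frac{X}{4}$ ($U{\left(X,D \right)} = -4 + \frac{\left(-5 + X\right) \left(-2\right)}{8} = -4 + \frac{10 - 2 X}{8} = -4 - \left(- \frac{5}{4} + \frac{X}{4}\right) = - \frac{11}{4} - \frac{X}{4}$)
$\frac{G{\left(-6 \right)}}{-157} + \frac{U{\left(P,23 \right)}}{-434} = \frac{\frac{1}{4} \frac{1}{-11 - 6} \left(-210 + 19 \left(-6\right)\right)}{-157} + \frac{- \frac{11}{4} - - \frac{19}{4}}{-434} = \frac{-210 - 114}{4 \left(-17\right)} \left(- \frac{1}{157}\right) + \left(- \frac{11}{4} + \frac{19}{4}\right) \left(- \frac{1}{434}\right) = \frac{1}{4} \left(- \frac{1}{17}\right) \left(-324\right) \left(- \frac{1}{157}\right) + 2 \left(- \frac{1}{434}\right) = \frac{81}{17} \left(- \frac{1}{157}\right) - \frac{1}{217} = - \frac{81}{2669} - \frac{1}{217} = - \frac{20246}{579173}$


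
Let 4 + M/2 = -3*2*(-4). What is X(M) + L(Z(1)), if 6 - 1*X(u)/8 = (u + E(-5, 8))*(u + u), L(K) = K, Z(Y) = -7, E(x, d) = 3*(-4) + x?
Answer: -14679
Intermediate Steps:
E(x, d) = -12 + x
M = 40 (M = -8 + 2*(-3*2*(-4)) = -8 + 2*(-6*(-4)) = -8 + 2*24 = -8 + 48 = 40)
X(u) = 48 - 16*u*(-17 + u) (X(u) = 48 - 8*(u + (-12 - 5))*(u + u) = 48 - 8*(u - 17)*2*u = 48 - 8*(-17 + u)*2*u = 48 - 16*u*(-17 + u))
X(M) + L(Z(1)) = (48 - 16*40² + 272*40) - 7 = (48 - 16*1600 + 10880) - 7 = (48 - 25600 + 10880) - 7 = -14672 - 7 = -14679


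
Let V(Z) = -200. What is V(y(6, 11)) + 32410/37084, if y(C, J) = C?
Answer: -3692195/18542 ≈ -199.13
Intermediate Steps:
V(y(6, 11)) + 32410/37084 = -200 + 32410/37084 = -200 + 32410*(1/37084) = -200 + 16205/18542 = -3692195/18542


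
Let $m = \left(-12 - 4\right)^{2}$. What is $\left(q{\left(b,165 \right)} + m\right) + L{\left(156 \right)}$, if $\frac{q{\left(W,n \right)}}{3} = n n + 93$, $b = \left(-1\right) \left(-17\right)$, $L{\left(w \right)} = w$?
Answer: $82366$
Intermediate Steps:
$m = 256$ ($m = \left(-16\right)^{2} = 256$)
$b = 17$
$q{\left(W,n \right)} = 279 + 3 n^{2}$ ($q{\left(W,n \right)} = 3 \left(n n + 93\right) = 3 \left(n^{2} + 93\right) = 3 \left(93 + n^{2}\right) = 279 + 3 n^{2}$)
$\left(q{\left(b,165 \right)} + m\right) + L{\left(156 \right)} = \left(\left(279 + 3 \cdot 165^{2}\right) + 256\right) + 156 = \left(\left(279 + 3 \cdot 27225\right) + 256\right) + 156 = \left(\left(279 + 81675\right) + 256\right) + 156 = \left(81954 + 256\right) + 156 = 82210 + 156 = 82366$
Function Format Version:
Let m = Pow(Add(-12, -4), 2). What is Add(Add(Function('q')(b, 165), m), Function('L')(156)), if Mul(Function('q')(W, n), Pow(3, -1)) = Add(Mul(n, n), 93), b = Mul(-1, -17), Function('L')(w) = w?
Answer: 82366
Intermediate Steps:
m = 256 (m = Pow(-16, 2) = 256)
b = 17
Function('q')(W, n) = Add(279, Mul(3, Pow(n, 2))) (Function('q')(W, n) = Mul(3, Add(Mul(n, n), 93)) = Mul(3, Add(Pow(n, 2), 93)) = Mul(3, Add(93, Pow(n, 2))) = Add(279, Mul(3, Pow(n, 2))))
Add(Add(Function('q')(b, 165), m), Function('L')(156)) = Add(Add(Add(279, Mul(3, Pow(165, 2))), 256), 156) = Add(Add(Add(279, Mul(3, 27225)), 256), 156) = Add(Add(Add(279, 81675), 256), 156) = Add(Add(81954, 256), 156) = Add(82210, 156) = 82366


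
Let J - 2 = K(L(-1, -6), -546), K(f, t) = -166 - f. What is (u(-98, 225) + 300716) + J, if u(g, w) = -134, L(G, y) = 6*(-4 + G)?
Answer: 300448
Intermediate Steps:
L(G, y) = -24 + 6*G
J = -134 (J = 2 + (-166 - (-24 + 6*(-1))) = 2 + (-166 - (-24 - 6)) = 2 + (-166 - 1*(-30)) = 2 + (-166 + 30) = 2 - 136 = -134)
(u(-98, 225) + 300716) + J = (-134 + 300716) - 134 = 300582 - 134 = 300448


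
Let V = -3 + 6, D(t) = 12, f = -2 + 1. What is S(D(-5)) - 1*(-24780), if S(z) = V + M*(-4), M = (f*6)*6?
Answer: 24927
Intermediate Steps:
f = -1
V = 3
M = -36 (M = -1*6*6 = -6*6 = -36)
S(z) = 147 (S(z) = 3 - 36*(-4) = 3 + 144 = 147)
S(D(-5)) - 1*(-24780) = 147 - 1*(-24780) = 147 + 24780 = 24927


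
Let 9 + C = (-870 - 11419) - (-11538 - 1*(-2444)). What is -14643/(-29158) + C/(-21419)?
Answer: 407060649/624535202 ≈ 0.65178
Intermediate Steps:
C = -3204 (C = -9 + ((-870 - 11419) - (-11538 - 1*(-2444))) = -9 + (-12289 - (-11538 + 2444)) = -9 + (-12289 - 1*(-9094)) = -9 + (-12289 + 9094) = -9 - 3195 = -3204)
-14643/(-29158) + C/(-21419) = -14643/(-29158) - 3204/(-21419) = -14643*(-1/29158) - 3204*(-1/21419) = 14643/29158 + 3204/21419 = 407060649/624535202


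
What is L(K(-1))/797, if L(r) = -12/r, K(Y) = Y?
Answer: 12/797 ≈ 0.015056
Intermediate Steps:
L(K(-1))/797 = -12/(-1)/797 = -12*(-1)*(1/797) = 12*(1/797) = 12/797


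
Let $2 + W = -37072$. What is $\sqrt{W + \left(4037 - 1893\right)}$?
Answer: $i \sqrt{34930} \approx 186.9 i$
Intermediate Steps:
$W = -37074$ ($W = -2 - 37072 = -37074$)
$\sqrt{W + \left(4037 - 1893\right)} = \sqrt{-37074 + \left(4037 - 1893\right)} = \sqrt{-37074 + 2144} = \sqrt{-34930} = i \sqrt{34930}$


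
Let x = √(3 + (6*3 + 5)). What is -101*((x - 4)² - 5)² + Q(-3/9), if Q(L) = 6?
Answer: -306327 + 59792*√26 ≈ -1446.4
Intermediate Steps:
x = √26 (x = √(3 + (18 + 5)) = √(3 + 23) = √26 ≈ 5.0990)
-101*((x - 4)² - 5)² + Q(-3/9) = -101*((√26 - 4)² - 5)² + 6 = -101*((-4 + √26)² - 5)² + 6 = -101*(-5 + (-4 + √26)²)² + 6 = 6 - 101*(-5 + (-4 + √26)²)²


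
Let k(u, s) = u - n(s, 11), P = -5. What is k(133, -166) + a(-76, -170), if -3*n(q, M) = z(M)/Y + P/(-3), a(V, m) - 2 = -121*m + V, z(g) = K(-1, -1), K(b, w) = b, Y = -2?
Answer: 371335/18 ≈ 20630.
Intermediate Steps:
z(g) = -1
a(V, m) = 2 + V - 121*m (a(V, m) = 2 + (-121*m + V) = 2 + (V - 121*m) = 2 + V - 121*m)
n(q, M) = -13/18 (n(q, M) = -(-1/(-2) - 5/(-3))/3 = -(-1*(-½) - 5*(-⅓))/3 = -(½ + 5/3)/3 = -⅓*13/6 = -13/18)
k(u, s) = 13/18 + u (k(u, s) = u - 1*(-13/18) = u + 13/18 = 13/18 + u)
k(133, -166) + a(-76, -170) = (13/18 + 133) + (2 - 76 - 121*(-170)) = 2407/18 + (2 - 76 + 20570) = 2407/18 + 20496 = 371335/18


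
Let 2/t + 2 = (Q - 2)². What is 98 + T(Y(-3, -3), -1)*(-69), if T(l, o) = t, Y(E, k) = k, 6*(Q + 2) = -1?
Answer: 49226/553 ≈ 89.016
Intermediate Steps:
Q = -13/6 (Q = -2 + (⅙)*(-1) = -2 - ⅙ = -13/6 ≈ -2.1667)
t = 72/553 (t = 2/(-2 + (-13/6 - 2)²) = 2/(-2 + (-25/6)²) = 2/(-2 + 625/36) = 2/(553/36) = 2*(36/553) = 72/553 ≈ 0.13020)
T(l, o) = 72/553
98 + T(Y(-3, -3), -1)*(-69) = 98 + (72/553)*(-69) = 98 - 4968/553 = 49226/553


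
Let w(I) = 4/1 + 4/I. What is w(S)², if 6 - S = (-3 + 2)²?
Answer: 576/25 ≈ 23.040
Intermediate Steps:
S = 5 (S = 6 - (-3 + 2)² = 6 - 1*(-1)² = 6 - 1*1 = 6 - 1 = 5)
w(I) = 4 + 4/I (w(I) = 4*1 + 4/I = 4 + 4/I)
w(S)² = (4 + 4/5)² = (4 + 4*(⅕))² = (4 + ⅘)² = (24/5)² = 576/25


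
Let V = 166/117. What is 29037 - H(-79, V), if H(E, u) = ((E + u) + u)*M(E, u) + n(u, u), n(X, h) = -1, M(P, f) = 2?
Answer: 3415268/117 ≈ 29190.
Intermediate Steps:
V = 166/117 (V = 166*(1/117) = 166/117 ≈ 1.4188)
H(E, u) = -1 + 2*E + 4*u (H(E, u) = ((E + u) + u)*2 - 1 = (E + 2*u)*2 - 1 = (2*E + 4*u) - 1 = -1 + 2*E + 4*u)
29037 - H(-79, V) = 29037 - (-1 + 2*(-79) + 4*(166/117)) = 29037 - (-1 - 158 + 664/117) = 29037 - 1*(-17939/117) = 29037 + 17939/117 = 3415268/117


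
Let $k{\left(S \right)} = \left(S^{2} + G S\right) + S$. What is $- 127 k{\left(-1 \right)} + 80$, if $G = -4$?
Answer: $-428$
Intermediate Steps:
$k{\left(S \right)} = S^{2} - 3 S$ ($k{\left(S \right)} = \left(S^{2} - 4 S\right) + S = S^{2} - 3 S$)
$- 127 k{\left(-1 \right)} + 80 = - 127 \left(- (-3 - 1)\right) + 80 = - 127 \left(\left(-1\right) \left(-4\right)\right) + 80 = \left(-127\right) 4 + 80 = -508 + 80 = -428$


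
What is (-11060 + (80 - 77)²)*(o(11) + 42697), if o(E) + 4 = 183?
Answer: -473822676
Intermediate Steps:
o(E) = 179 (o(E) = -4 + 183 = 179)
(-11060 + (80 - 77)²)*(o(11) + 42697) = (-11060 + (80 - 77)²)*(179 + 42697) = (-11060 + 3²)*42876 = (-11060 + 9)*42876 = -11051*42876 = -473822676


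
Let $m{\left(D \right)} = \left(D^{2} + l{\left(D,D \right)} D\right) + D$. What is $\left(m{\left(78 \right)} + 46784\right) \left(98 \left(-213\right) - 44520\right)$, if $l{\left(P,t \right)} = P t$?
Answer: $-34495204212$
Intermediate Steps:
$m{\left(D \right)} = D + D^{2} + D^{3}$ ($m{\left(D \right)} = \left(D^{2} + D D D\right) + D = \left(D^{2} + D^{2} D\right) + D = \left(D^{2} + D^{3}\right) + D = D + D^{2} + D^{3}$)
$\left(m{\left(78 \right)} + 46784\right) \left(98 \left(-213\right) - 44520\right) = \left(78 \left(1 + 78 + 78^{2}\right) + 46784\right) \left(98 \left(-213\right) - 44520\right) = \left(78 \left(1 + 78 + 6084\right) + 46784\right) \left(-20874 - 44520\right) = \left(78 \cdot 6163 + 46784\right) \left(-65394\right) = \left(480714 + 46784\right) \left(-65394\right) = 527498 \left(-65394\right) = -34495204212$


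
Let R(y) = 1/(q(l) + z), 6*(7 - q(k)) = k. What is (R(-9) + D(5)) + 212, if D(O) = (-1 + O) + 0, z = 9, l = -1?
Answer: 20958/97 ≈ 216.06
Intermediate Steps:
q(k) = 7 - k/6
D(O) = -1 + O
R(y) = 6/97 (R(y) = 1/((7 - ⅙*(-1)) + 9) = 1/((7 + ⅙) + 9) = 1/(43/6 + 9) = 1/(97/6) = 6/97)
(R(-9) + D(5)) + 212 = (6/97 + (-1 + 5)) + 212 = (6/97 + 4) + 212 = 394/97 + 212 = 20958/97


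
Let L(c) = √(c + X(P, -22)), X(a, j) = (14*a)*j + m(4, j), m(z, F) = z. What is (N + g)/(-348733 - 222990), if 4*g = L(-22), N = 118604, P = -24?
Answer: -118604/571723 - √7374/2286892 ≈ -0.20749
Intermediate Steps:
X(a, j) = 4 + 14*a*j (X(a, j) = (14*a)*j + 4 = 14*a*j + 4 = 4 + 14*a*j)
L(c) = √(7396 + c) (L(c) = √(c + (4 + 14*(-24)*(-22))) = √(c + (4 + 7392)) = √(c + 7396) = √(7396 + c))
g = √7374/4 (g = √(7396 - 22)/4 = √7374/4 ≈ 21.468)
(N + g)/(-348733 - 222990) = (118604 + √7374/4)/(-348733 - 222990) = (118604 + √7374/4)/(-571723) = (118604 + √7374/4)*(-1/571723) = -118604/571723 - √7374/2286892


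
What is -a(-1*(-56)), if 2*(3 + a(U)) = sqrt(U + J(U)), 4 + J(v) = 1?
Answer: 3 - sqrt(53)/2 ≈ -0.64005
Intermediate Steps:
J(v) = -3 (J(v) = -4 + 1 = -3)
a(U) = -3 + sqrt(-3 + U)/2 (a(U) = -3 + sqrt(U - 3)/2 = -3 + sqrt(-3 + U)/2)
-a(-1*(-56)) = -(-3 + sqrt(-3 - 1*(-56))/2) = -(-3 + sqrt(-3 + 56)/2) = -(-3 + sqrt(53)/2) = 3 - sqrt(53)/2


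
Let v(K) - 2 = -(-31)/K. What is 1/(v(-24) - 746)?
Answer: -24/17887 ≈ -0.0013418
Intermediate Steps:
v(K) = 2 + 31/K (v(K) = 2 - (-31)/K = 2 + 31/K)
1/(v(-24) - 746) = 1/((2 + 31/(-24)) - 746) = 1/((2 + 31*(-1/24)) - 746) = 1/((2 - 31/24) - 746) = 1/(17/24 - 746) = 1/(-17887/24) = -24/17887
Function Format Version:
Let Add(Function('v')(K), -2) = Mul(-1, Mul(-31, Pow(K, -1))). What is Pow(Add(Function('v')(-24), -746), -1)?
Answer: Rational(-24, 17887) ≈ -0.0013418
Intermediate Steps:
Function('v')(K) = Add(2, Mul(31, Pow(K, -1))) (Function('v')(K) = Add(2, Mul(-1, Mul(-31, Pow(K, -1)))) = Add(2, Mul(31, Pow(K, -1))))
Pow(Add(Function('v')(-24), -746), -1) = Pow(Add(Add(2, Mul(31, Pow(-24, -1))), -746), -1) = Pow(Add(Add(2, Mul(31, Rational(-1, 24))), -746), -1) = Pow(Add(Add(2, Rational(-31, 24)), -746), -1) = Pow(Add(Rational(17, 24), -746), -1) = Pow(Rational(-17887, 24), -1) = Rational(-24, 17887)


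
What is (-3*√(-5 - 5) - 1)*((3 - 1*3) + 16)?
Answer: -16 - 48*I*√10 ≈ -16.0 - 151.79*I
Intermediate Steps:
(-3*√(-5 - 5) - 1)*((3 - 1*3) + 16) = (-3*I*√10 - 1)*((3 - 3) + 16) = (-3*I*√10 - 1)*(0 + 16) = (-3*I*√10 - 1)*16 = (-1 - 3*I*√10)*16 = -16 - 48*I*√10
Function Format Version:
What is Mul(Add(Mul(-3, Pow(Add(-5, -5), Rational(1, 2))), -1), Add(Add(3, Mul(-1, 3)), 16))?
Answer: Add(-16, Mul(-48, I, Pow(10, Rational(1, 2)))) ≈ Add(-16.000, Mul(-151.79, I))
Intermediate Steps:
Mul(Add(Mul(-3, Pow(Add(-5, -5), Rational(1, 2))), -1), Add(Add(3, Mul(-1, 3)), 16)) = Mul(Add(Mul(-3, Pow(-10, Rational(1, 2))), -1), Add(Add(3, -3), 16)) = Mul(Add(Mul(-3, Mul(I, Pow(10, Rational(1, 2)))), -1), Add(0, 16)) = Mul(Add(Mul(-3, I, Pow(10, Rational(1, 2))), -1), 16) = Mul(Add(-1, Mul(-3, I, Pow(10, Rational(1, 2)))), 16) = Add(-16, Mul(-48, I, Pow(10, Rational(1, 2))))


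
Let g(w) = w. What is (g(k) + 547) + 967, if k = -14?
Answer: 1500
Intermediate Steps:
(g(k) + 547) + 967 = (-14 + 547) + 967 = 533 + 967 = 1500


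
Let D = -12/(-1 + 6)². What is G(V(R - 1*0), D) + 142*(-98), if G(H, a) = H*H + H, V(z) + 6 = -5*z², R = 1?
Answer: -13806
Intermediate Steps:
D = -12/25 (D = -12/(5²) = -12/25 ≈ -0.48000)
V(z) = -6 - 5*z²
G(H, a) = H + H² (G(H, a) = H² + H = H + H²)
G(V(R - 1*0), D) + 142*(-98) = (-6 - 5*(1 - 1*0)²)*(1 + (-6 - 5*(1 - 1*0)²)) + 142*(-98) = (-6 - 5*(1 + 0)²)*(1 + (-6 - 5*(1 + 0)²)) - 13916 = (-6 - 5*1²)*(1 + (-6 - 5*1²)) - 13916 = (-6 - 5*1)*(1 + (-6 - 5*1)) - 13916 = (-6 - 5)*(1 + (-6 - 5)) - 13916 = -11*(1 - 11) - 13916 = -11*(-10) - 13916 = 110 - 13916 = -13806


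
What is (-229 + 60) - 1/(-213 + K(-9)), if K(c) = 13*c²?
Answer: -141961/840 ≈ -169.00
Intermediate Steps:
(-229 + 60) - 1/(-213 + K(-9)) = (-229 + 60) - 1/(-213 + 13*(-9)²) = -169 - 1/(-213 + 13*81) = -169 - 1/(-213 + 1053) = -169 - 1/840 = -141961/840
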